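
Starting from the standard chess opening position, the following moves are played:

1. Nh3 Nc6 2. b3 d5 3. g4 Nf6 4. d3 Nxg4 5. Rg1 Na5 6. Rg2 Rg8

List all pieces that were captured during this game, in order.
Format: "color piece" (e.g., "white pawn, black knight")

Tracking captures:
  Nxg4: captured white pawn

white pawn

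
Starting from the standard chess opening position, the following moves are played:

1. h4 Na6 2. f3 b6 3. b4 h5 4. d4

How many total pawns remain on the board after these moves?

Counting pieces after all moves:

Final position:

  a b c d e f g h
  ─────────────────
8│♜ · ♝ ♛ ♚ ♝ ♞ ♜│8
7│♟ · ♟ ♟ ♟ ♟ ♟ ·│7
6│♞ ♟ · · · · · ·│6
5│· · · · · · · ♟│5
4│· ♙ · ♙ · · · ♙│4
3│· · · · · ♙ · ·│3
2│♙ · ♙ · ♙ · ♙ ·│2
1│♖ ♘ ♗ ♕ ♔ ♗ ♘ ♖│1
  ─────────────────
  a b c d e f g h


16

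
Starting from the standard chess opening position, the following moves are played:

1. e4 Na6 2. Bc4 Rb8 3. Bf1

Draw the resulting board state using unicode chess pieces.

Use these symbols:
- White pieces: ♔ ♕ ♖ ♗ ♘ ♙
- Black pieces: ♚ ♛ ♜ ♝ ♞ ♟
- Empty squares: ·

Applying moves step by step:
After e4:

♜ ♞ ♝ ♛ ♚ ♝ ♞ ♜
♟ ♟ ♟ ♟ ♟ ♟ ♟ ♟
· · · · · · · ·
· · · · · · · ·
· · · · ♙ · · ·
· · · · · · · ·
♙ ♙ ♙ ♙ · ♙ ♙ ♙
♖ ♘ ♗ ♕ ♔ ♗ ♘ ♖


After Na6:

♜ · ♝ ♛ ♚ ♝ ♞ ♜
♟ ♟ ♟ ♟ ♟ ♟ ♟ ♟
♞ · · · · · · ·
· · · · · · · ·
· · · · ♙ · · ·
· · · · · · · ·
♙ ♙ ♙ ♙ · ♙ ♙ ♙
♖ ♘ ♗ ♕ ♔ ♗ ♘ ♖


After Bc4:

♜ · ♝ ♛ ♚ ♝ ♞ ♜
♟ ♟ ♟ ♟ ♟ ♟ ♟ ♟
♞ · · · · · · ·
· · · · · · · ·
· · ♗ · ♙ · · ·
· · · · · · · ·
♙ ♙ ♙ ♙ · ♙ ♙ ♙
♖ ♘ ♗ ♕ ♔ · ♘ ♖


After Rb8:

· ♜ ♝ ♛ ♚ ♝ ♞ ♜
♟ ♟ ♟ ♟ ♟ ♟ ♟ ♟
♞ · · · · · · ·
· · · · · · · ·
· · ♗ · ♙ · · ·
· · · · · · · ·
♙ ♙ ♙ ♙ · ♙ ♙ ♙
♖ ♘ ♗ ♕ ♔ · ♘ ♖


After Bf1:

· ♜ ♝ ♛ ♚ ♝ ♞ ♜
♟ ♟ ♟ ♟ ♟ ♟ ♟ ♟
♞ · · · · · · ·
· · · · · · · ·
· · · · ♙ · · ·
· · · · · · · ·
♙ ♙ ♙ ♙ · ♙ ♙ ♙
♖ ♘ ♗ ♕ ♔ ♗ ♘ ♖



  a b c d e f g h
  ─────────────────
8│· ♜ ♝ ♛ ♚ ♝ ♞ ♜│8
7│♟ ♟ ♟ ♟ ♟ ♟ ♟ ♟│7
6│♞ · · · · · · ·│6
5│· · · · · · · ·│5
4│· · · · ♙ · · ·│4
3│· · · · · · · ·│3
2│♙ ♙ ♙ ♙ · ♙ ♙ ♙│2
1│♖ ♘ ♗ ♕ ♔ ♗ ♘ ♖│1
  ─────────────────
  a b c d e f g h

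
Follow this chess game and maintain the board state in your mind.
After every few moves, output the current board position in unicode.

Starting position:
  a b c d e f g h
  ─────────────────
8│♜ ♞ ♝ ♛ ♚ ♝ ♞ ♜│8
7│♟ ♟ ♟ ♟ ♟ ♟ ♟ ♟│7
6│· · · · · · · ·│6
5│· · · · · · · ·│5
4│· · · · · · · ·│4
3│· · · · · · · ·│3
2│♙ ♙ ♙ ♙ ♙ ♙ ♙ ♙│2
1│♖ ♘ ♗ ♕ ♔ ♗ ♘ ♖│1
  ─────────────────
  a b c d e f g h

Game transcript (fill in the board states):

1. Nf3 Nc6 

  a b c d e f g h
  ─────────────────
8│♜ · ♝ ♛ ♚ ♝ ♞ ♜│8
7│♟ ♟ ♟ ♟ ♟ ♟ ♟ ♟│7
6│· · ♞ · · · · ·│6
5│· · · · · · · ·│5
4│· · · · · · · ·│4
3│· · · · · ♘ · ·│3
2│♙ ♙ ♙ ♙ ♙ ♙ ♙ ♙│2
1│♖ ♘ ♗ ♕ ♔ ♗ · ♖│1
  ─────────────────
  a b c d e f g h

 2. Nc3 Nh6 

  a b c d e f g h
  ─────────────────
8│♜ · ♝ ♛ ♚ ♝ · ♜│8
7│♟ ♟ ♟ ♟ ♟ ♟ ♟ ♟│7
6│· · ♞ · · · · ♞│6
5│· · · · · · · ·│5
4│· · · · · · · ·│4
3│· · ♘ · · ♘ · ·│3
2│♙ ♙ ♙ ♙ ♙ ♙ ♙ ♙│2
1│♖ · ♗ ♕ ♔ ♗ · ♖│1
  ─────────────────
  a b c d e f g h

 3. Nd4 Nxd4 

  a b c d e f g h
  ─────────────────
8│♜ · ♝ ♛ ♚ ♝ · ♜│8
7│♟ ♟ ♟ ♟ ♟ ♟ ♟ ♟│7
6│· · · · · · · ♞│6
5│· · · · · · · ·│5
4│· · · ♞ · · · ·│4
3│· · ♘ · · · · ·│3
2│♙ ♙ ♙ ♙ ♙ ♙ ♙ ♙│2
1│♖ · ♗ ♕ ♔ ♗ · ♖│1
  ─────────────────
  a b c d e f g h

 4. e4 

  a b c d e f g h
  ─────────────────
8│♜ · ♝ ♛ ♚ ♝ · ♜│8
7│♟ ♟ ♟ ♟ ♟ ♟ ♟ ♟│7
6│· · · · · · · ♞│6
5│· · · · · · · ·│5
4│· · · ♞ ♙ · · ·│4
3│· · ♘ · · · · ·│3
2│♙ ♙ ♙ ♙ · ♙ ♙ ♙│2
1│♖ · ♗ ♕ ♔ ♗ · ♖│1
  ─────────────────
  a b c d e f g h


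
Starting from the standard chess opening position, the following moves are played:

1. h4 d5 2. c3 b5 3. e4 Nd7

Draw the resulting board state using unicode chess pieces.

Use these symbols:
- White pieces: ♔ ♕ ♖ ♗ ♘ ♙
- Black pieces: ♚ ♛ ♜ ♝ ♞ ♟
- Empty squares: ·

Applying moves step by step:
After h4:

♜ ♞ ♝ ♛ ♚ ♝ ♞ ♜
♟ ♟ ♟ ♟ ♟ ♟ ♟ ♟
· · · · · · · ·
· · · · · · · ·
· · · · · · · ♙
· · · · · · · ·
♙ ♙ ♙ ♙ ♙ ♙ ♙ ·
♖ ♘ ♗ ♕ ♔ ♗ ♘ ♖


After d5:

♜ ♞ ♝ ♛ ♚ ♝ ♞ ♜
♟ ♟ ♟ · ♟ ♟ ♟ ♟
· · · · · · · ·
· · · ♟ · · · ·
· · · · · · · ♙
· · · · · · · ·
♙ ♙ ♙ ♙ ♙ ♙ ♙ ·
♖ ♘ ♗ ♕ ♔ ♗ ♘ ♖


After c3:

♜ ♞ ♝ ♛ ♚ ♝ ♞ ♜
♟ ♟ ♟ · ♟ ♟ ♟ ♟
· · · · · · · ·
· · · ♟ · · · ·
· · · · · · · ♙
· · ♙ · · · · ·
♙ ♙ · ♙ ♙ ♙ ♙ ·
♖ ♘ ♗ ♕ ♔ ♗ ♘ ♖


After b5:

♜ ♞ ♝ ♛ ♚ ♝ ♞ ♜
♟ · ♟ · ♟ ♟ ♟ ♟
· · · · · · · ·
· ♟ · ♟ · · · ·
· · · · · · · ♙
· · ♙ · · · · ·
♙ ♙ · ♙ ♙ ♙ ♙ ·
♖ ♘ ♗ ♕ ♔ ♗ ♘ ♖


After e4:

♜ ♞ ♝ ♛ ♚ ♝ ♞ ♜
♟ · ♟ · ♟ ♟ ♟ ♟
· · · · · · · ·
· ♟ · ♟ · · · ·
· · · · ♙ · · ♙
· · ♙ · · · · ·
♙ ♙ · ♙ · ♙ ♙ ·
♖ ♘ ♗ ♕ ♔ ♗ ♘ ♖


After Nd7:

♜ · ♝ ♛ ♚ ♝ ♞ ♜
♟ · ♟ ♞ ♟ ♟ ♟ ♟
· · · · · · · ·
· ♟ · ♟ · · · ·
· · · · ♙ · · ♙
· · ♙ · · · · ·
♙ ♙ · ♙ · ♙ ♙ ·
♖ ♘ ♗ ♕ ♔ ♗ ♘ ♖



  a b c d e f g h
  ─────────────────
8│♜ · ♝ ♛ ♚ ♝ ♞ ♜│8
7│♟ · ♟ ♞ ♟ ♟ ♟ ♟│7
6│· · · · · · · ·│6
5│· ♟ · ♟ · · · ·│5
4│· · · · ♙ · · ♙│4
3│· · ♙ · · · · ·│3
2│♙ ♙ · ♙ · ♙ ♙ ·│2
1│♖ ♘ ♗ ♕ ♔ ♗ ♘ ♖│1
  ─────────────────
  a b c d e f g h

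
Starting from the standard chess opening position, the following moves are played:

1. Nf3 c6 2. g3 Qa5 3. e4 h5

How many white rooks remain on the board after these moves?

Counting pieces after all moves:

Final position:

  a b c d e f g h
  ─────────────────
8│♜ ♞ ♝ · ♚ ♝ ♞ ♜│8
7│♟ ♟ · ♟ ♟ ♟ ♟ ·│7
6│· · ♟ · · · · ·│6
5│♛ · · · · · · ♟│5
4│· · · · ♙ · · ·│4
3│· · · · · ♘ ♙ ·│3
2│♙ ♙ ♙ ♙ · ♙ · ♙│2
1│♖ ♘ ♗ ♕ ♔ ♗ · ♖│1
  ─────────────────
  a b c d e f g h


2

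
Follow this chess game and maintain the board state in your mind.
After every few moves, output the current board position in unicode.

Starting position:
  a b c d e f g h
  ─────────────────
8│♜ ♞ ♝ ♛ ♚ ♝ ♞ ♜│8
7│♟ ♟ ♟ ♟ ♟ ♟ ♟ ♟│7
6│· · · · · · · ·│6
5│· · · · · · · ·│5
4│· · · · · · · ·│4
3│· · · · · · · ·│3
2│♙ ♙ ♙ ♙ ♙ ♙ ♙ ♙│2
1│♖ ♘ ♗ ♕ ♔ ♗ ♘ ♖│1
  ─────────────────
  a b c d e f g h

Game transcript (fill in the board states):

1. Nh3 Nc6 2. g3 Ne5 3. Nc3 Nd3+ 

  a b c d e f g h
  ─────────────────
8│♜ · ♝ ♛ ♚ ♝ ♞ ♜│8
7│♟ ♟ ♟ ♟ ♟ ♟ ♟ ♟│7
6│· · · · · · · ·│6
5│· · · · · · · ·│5
4│· · · · · · · ·│4
3│· · ♘ ♞ · · ♙ ♘│3
2│♙ ♙ ♙ ♙ ♙ ♙ · ♙│2
1│♖ · ♗ ♕ ♔ ♗ · ♖│1
  ─────────────────
  a b c d e f g h

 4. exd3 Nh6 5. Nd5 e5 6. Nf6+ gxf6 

  a b c d e f g h
  ─────────────────
8│♜ · ♝ ♛ ♚ ♝ · ♜│8
7│♟ ♟ ♟ ♟ · ♟ · ♟│7
6│· · · · · ♟ · ♞│6
5│· · · · ♟ · · ·│5
4│· · · · · · · ·│4
3│· · · ♙ · · ♙ ♘│3
2│♙ ♙ ♙ ♙ · ♙ · ♙│2
1│♖ · ♗ ♕ ♔ ♗ · ♖│1
  ─────────────────
  a b c d e f g h

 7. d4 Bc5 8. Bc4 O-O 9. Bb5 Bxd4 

  a b c d e f g h
  ─────────────────
8│♜ · ♝ ♛ · ♜ ♚ ·│8
7│♟ ♟ ♟ ♟ · ♟ · ♟│7
6│· · · · · ♟ · ♞│6
5│· ♗ · · ♟ · · ·│5
4│· · · ♝ · · · ·│4
3│· · · · · · ♙ ♘│3
2│♙ ♙ ♙ ♙ · ♙ · ♙│2
1│♖ · ♗ ♕ ♔ · · ♖│1
  ─────────────────
  a b c d e f g h

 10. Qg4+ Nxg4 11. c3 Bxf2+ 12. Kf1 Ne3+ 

  a b c d e f g h
  ─────────────────
8│♜ · ♝ ♛ · ♜ ♚ ·│8
7│♟ ♟ ♟ ♟ · ♟ · ♟│7
6│· · · · · ♟ · ·│6
5│· ♗ · · ♟ · · ·│5
4│· · · · · · · ·│4
3│· · ♙ · ♞ · ♙ ♘│3
2│♙ ♙ · ♙ · ♝ · ♙│2
1│♖ · ♗ · · ♔ · ♖│1
  ─────────────────
  a b c d e f g h

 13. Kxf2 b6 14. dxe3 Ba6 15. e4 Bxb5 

  a b c d e f g h
  ─────────────────
8│♜ · · ♛ · ♜ ♚ ·│8
7│♟ · ♟ ♟ · ♟ · ♟│7
6│· ♟ · · · ♟ · ·│6
5│· ♝ · · ♟ · · ·│5
4│· · · · ♙ · · ·│4
3│· · ♙ · · · ♙ ♘│3
2│♙ ♙ · · · ♔ · ♙│2
1│♖ · ♗ · · · · ♖│1
  ─────────────────
  a b c d e f g h



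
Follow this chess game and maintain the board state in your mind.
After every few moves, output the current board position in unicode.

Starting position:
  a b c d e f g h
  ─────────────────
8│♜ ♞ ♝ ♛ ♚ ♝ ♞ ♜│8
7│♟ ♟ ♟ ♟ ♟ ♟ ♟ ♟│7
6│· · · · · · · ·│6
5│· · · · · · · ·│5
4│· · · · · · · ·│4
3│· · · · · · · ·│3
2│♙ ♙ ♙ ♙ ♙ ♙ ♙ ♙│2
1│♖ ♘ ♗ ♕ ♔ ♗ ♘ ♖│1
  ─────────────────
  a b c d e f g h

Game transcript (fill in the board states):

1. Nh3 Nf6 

  a b c d e f g h
  ─────────────────
8│♜ ♞ ♝ ♛ ♚ ♝ · ♜│8
7│♟ ♟ ♟ ♟ ♟ ♟ ♟ ♟│7
6│· · · · · ♞ · ·│6
5│· · · · · · · ·│5
4│· · · · · · · ·│4
3│· · · · · · · ♘│3
2│♙ ♙ ♙ ♙ ♙ ♙ ♙ ♙│2
1│♖ ♘ ♗ ♕ ♔ ♗ · ♖│1
  ─────────────────
  a b c d e f g h

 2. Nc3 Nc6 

  a b c d e f g h
  ─────────────────
8│♜ · ♝ ♛ ♚ ♝ · ♜│8
7│♟ ♟ ♟ ♟ ♟ ♟ ♟ ♟│7
6│· · ♞ · · ♞ · ·│6
5│· · · · · · · ·│5
4│· · · · · · · ·│4
3│· · ♘ · · · · ♘│3
2│♙ ♙ ♙ ♙ ♙ ♙ ♙ ♙│2
1│♖ · ♗ ♕ ♔ ♗ · ♖│1
  ─────────────────
  a b c d e f g h

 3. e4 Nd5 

  a b c d e f g h
  ─────────────────
8│♜ · ♝ ♛ ♚ ♝ · ♜│8
7│♟ ♟ ♟ ♟ ♟ ♟ ♟ ♟│7
6│· · ♞ · · · · ·│6
5│· · · ♞ · · · ·│5
4│· · · · ♙ · · ·│4
3│· · ♘ · · · · ♘│3
2│♙ ♙ ♙ ♙ · ♙ ♙ ♙│2
1│♖ · ♗ ♕ ♔ ♗ · ♖│1
  ─────────────────
  a b c d e f g h



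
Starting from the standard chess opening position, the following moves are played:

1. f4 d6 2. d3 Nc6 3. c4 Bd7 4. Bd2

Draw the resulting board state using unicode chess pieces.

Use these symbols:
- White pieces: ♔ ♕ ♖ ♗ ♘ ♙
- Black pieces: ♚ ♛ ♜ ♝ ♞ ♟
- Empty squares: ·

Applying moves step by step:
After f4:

♜ ♞ ♝ ♛ ♚ ♝ ♞ ♜
♟ ♟ ♟ ♟ ♟ ♟ ♟ ♟
· · · · · · · ·
· · · · · · · ·
· · · · · ♙ · ·
· · · · · · · ·
♙ ♙ ♙ ♙ ♙ · ♙ ♙
♖ ♘ ♗ ♕ ♔ ♗ ♘ ♖


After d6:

♜ ♞ ♝ ♛ ♚ ♝ ♞ ♜
♟ ♟ ♟ · ♟ ♟ ♟ ♟
· · · ♟ · · · ·
· · · · · · · ·
· · · · · ♙ · ·
· · · · · · · ·
♙ ♙ ♙ ♙ ♙ · ♙ ♙
♖ ♘ ♗ ♕ ♔ ♗ ♘ ♖


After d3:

♜ ♞ ♝ ♛ ♚ ♝ ♞ ♜
♟ ♟ ♟ · ♟ ♟ ♟ ♟
· · · ♟ · · · ·
· · · · · · · ·
· · · · · ♙ · ·
· · · ♙ · · · ·
♙ ♙ ♙ · ♙ · ♙ ♙
♖ ♘ ♗ ♕ ♔ ♗ ♘ ♖


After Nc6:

♜ · ♝ ♛ ♚ ♝ ♞ ♜
♟ ♟ ♟ · ♟ ♟ ♟ ♟
· · ♞ ♟ · · · ·
· · · · · · · ·
· · · · · ♙ · ·
· · · ♙ · · · ·
♙ ♙ ♙ · ♙ · ♙ ♙
♖ ♘ ♗ ♕ ♔ ♗ ♘ ♖


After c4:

♜ · ♝ ♛ ♚ ♝ ♞ ♜
♟ ♟ ♟ · ♟ ♟ ♟ ♟
· · ♞ ♟ · · · ·
· · · · · · · ·
· · ♙ · · ♙ · ·
· · · ♙ · · · ·
♙ ♙ · · ♙ · ♙ ♙
♖ ♘ ♗ ♕ ♔ ♗ ♘ ♖


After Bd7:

♜ · · ♛ ♚ ♝ ♞ ♜
♟ ♟ ♟ ♝ ♟ ♟ ♟ ♟
· · ♞ ♟ · · · ·
· · · · · · · ·
· · ♙ · · ♙ · ·
· · · ♙ · · · ·
♙ ♙ · · ♙ · ♙ ♙
♖ ♘ ♗ ♕ ♔ ♗ ♘ ♖


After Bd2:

♜ · · ♛ ♚ ♝ ♞ ♜
♟ ♟ ♟ ♝ ♟ ♟ ♟ ♟
· · ♞ ♟ · · · ·
· · · · · · · ·
· · ♙ · · ♙ · ·
· · · ♙ · · · ·
♙ ♙ · ♗ ♙ · ♙ ♙
♖ ♘ · ♕ ♔ ♗ ♘ ♖



  a b c d e f g h
  ─────────────────
8│♜ · · ♛ ♚ ♝ ♞ ♜│8
7│♟ ♟ ♟ ♝ ♟ ♟ ♟ ♟│7
6│· · ♞ ♟ · · · ·│6
5│· · · · · · · ·│5
4│· · ♙ · · ♙ · ·│4
3│· · · ♙ · · · ·│3
2│♙ ♙ · ♗ ♙ · ♙ ♙│2
1│♖ ♘ · ♕ ♔ ♗ ♘ ♖│1
  ─────────────────
  a b c d e f g h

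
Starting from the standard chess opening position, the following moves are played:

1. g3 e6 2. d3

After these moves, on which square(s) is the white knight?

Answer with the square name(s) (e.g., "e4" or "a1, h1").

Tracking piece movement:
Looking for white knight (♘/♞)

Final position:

  a b c d e f g h
  ─────────────────
8│♜ ♞ ♝ ♛ ♚ ♝ ♞ ♜│8
7│♟ ♟ ♟ ♟ · ♟ ♟ ♟│7
6│· · · · ♟ · · ·│6
5│· · · · · · · ·│5
4│· · · · · · · ·│4
3│· · · ♙ · · ♙ ·│3
2│♙ ♙ ♙ · ♙ ♙ · ♙│2
1│♖ ♘ ♗ ♕ ♔ ♗ ♘ ♖│1
  ─────────────────
  a b c d e f g h


b1, g1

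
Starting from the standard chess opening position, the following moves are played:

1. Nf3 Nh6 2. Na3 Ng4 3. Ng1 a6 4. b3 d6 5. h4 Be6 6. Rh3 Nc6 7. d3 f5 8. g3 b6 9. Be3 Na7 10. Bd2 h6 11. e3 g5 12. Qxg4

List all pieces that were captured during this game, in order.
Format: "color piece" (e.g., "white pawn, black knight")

Tracking captures:
  Qxg4: captured black knight

black knight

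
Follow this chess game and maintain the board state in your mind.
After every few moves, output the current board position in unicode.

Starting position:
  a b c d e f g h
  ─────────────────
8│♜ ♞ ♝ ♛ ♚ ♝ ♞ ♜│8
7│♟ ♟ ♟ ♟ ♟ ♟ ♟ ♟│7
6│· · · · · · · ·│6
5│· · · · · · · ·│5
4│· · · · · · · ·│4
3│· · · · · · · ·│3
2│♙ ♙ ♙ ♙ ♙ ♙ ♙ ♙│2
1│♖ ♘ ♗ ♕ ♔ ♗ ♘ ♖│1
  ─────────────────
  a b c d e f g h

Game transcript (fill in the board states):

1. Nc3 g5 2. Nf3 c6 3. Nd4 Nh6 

  a b c d e f g h
  ─────────────────
8│♜ ♞ ♝ ♛ ♚ ♝ · ♜│8
7│♟ ♟ · ♟ ♟ ♟ · ♟│7
6│· · ♟ · · · · ♞│6
5│· · · · · · ♟ ·│5
4│· · · ♘ · · · ·│4
3│· · ♘ · · · · ·│3
2│♙ ♙ ♙ ♙ ♙ ♙ ♙ ♙│2
1│♖ · ♗ ♕ ♔ ♗ · ♖│1
  ─────────────────
  a b c d e f g h

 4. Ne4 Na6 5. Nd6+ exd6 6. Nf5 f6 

  a b c d e f g h
  ─────────────────
8│♜ · ♝ ♛ ♚ ♝ · ♜│8
7│♟ ♟ · ♟ · · · ♟│7
6│♞ · ♟ ♟ · ♟ · ♞│6
5│· · · · · ♘ ♟ ·│5
4│· · · · · · · ·│4
3│· · · · · · · ·│3
2│♙ ♙ ♙ ♙ ♙ ♙ ♙ ♙│2
1│♖ · ♗ ♕ ♔ ♗ · ♖│1
  ─────────────────
  a b c d e f g h

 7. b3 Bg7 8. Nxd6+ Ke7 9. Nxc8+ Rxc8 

  a b c d e f g h
  ─────────────────
8│· · ♜ ♛ · · · ♜│8
7│♟ ♟ · ♟ ♚ · ♝ ♟│7
6│♞ · ♟ · · ♟ · ♞│6
5│· · · · · · ♟ ·│5
4│· · · · · · · ·│4
3│· ♙ · · · · · ·│3
2│♙ · ♙ ♙ ♙ ♙ ♙ ♙│2
1│♖ · ♗ ♕ ♔ ♗ · ♖│1
  ─────────────────
  a b c d e f g h

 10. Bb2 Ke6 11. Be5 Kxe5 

  a b c d e f g h
  ─────────────────
8│· · ♜ ♛ · · · ♜│8
7│♟ ♟ · ♟ · · ♝ ♟│7
6│♞ · ♟ · · ♟ · ♞│6
5│· · · · ♚ · ♟ ·│5
4│· · · · · · · ·│4
3│· ♙ · · · · · ·│3
2│♙ · ♙ ♙ ♙ ♙ ♙ ♙│2
1│♖ · · ♕ ♔ ♗ · ♖│1
  ─────────────────
  a b c d e f g h


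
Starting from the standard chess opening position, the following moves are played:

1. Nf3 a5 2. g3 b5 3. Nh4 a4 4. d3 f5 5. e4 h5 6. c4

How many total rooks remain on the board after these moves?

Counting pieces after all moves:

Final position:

  a b c d e f g h
  ─────────────────
8│♜ ♞ ♝ ♛ ♚ ♝ ♞ ♜│8
7│· · ♟ ♟ ♟ · ♟ ·│7
6│· · · · · · · ·│6
5│· ♟ · · · ♟ · ♟│5
4│♟ · ♙ · ♙ · · ♘│4
3│· · · ♙ · · ♙ ·│3
2│♙ ♙ · · · ♙ · ♙│2
1│♖ ♘ ♗ ♕ ♔ ♗ · ♖│1
  ─────────────────
  a b c d e f g h


4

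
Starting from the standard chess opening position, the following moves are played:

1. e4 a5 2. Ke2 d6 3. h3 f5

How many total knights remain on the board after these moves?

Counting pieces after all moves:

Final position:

  a b c d e f g h
  ─────────────────
8│♜ ♞ ♝ ♛ ♚ ♝ ♞ ♜│8
7│· ♟ ♟ · ♟ · ♟ ♟│7
6│· · · ♟ · · · ·│6
5│♟ · · · · ♟ · ·│5
4│· · · · ♙ · · ·│4
3│· · · · · · · ♙│3
2│♙ ♙ ♙ ♙ ♔ ♙ ♙ ·│2
1│♖ ♘ ♗ ♕ · ♗ ♘ ♖│1
  ─────────────────
  a b c d e f g h


4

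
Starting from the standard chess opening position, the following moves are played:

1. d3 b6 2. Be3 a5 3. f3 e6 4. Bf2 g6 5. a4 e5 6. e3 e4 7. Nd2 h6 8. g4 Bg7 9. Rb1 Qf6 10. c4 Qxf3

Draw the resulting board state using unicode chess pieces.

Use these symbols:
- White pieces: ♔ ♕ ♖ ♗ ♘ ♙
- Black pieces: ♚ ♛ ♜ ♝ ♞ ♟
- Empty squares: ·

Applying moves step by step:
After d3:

♜ ♞ ♝ ♛ ♚ ♝ ♞ ♜
♟ ♟ ♟ ♟ ♟ ♟ ♟ ♟
· · · · · · · ·
· · · · · · · ·
· · · · · · · ·
· · · ♙ · · · ·
♙ ♙ ♙ · ♙ ♙ ♙ ♙
♖ ♘ ♗ ♕ ♔ ♗ ♘ ♖


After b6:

♜ ♞ ♝ ♛ ♚ ♝ ♞ ♜
♟ · ♟ ♟ ♟ ♟ ♟ ♟
· ♟ · · · · · ·
· · · · · · · ·
· · · · · · · ·
· · · ♙ · · · ·
♙ ♙ ♙ · ♙ ♙ ♙ ♙
♖ ♘ ♗ ♕ ♔ ♗ ♘ ♖


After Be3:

♜ ♞ ♝ ♛ ♚ ♝ ♞ ♜
♟ · ♟ ♟ ♟ ♟ ♟ ♟
· ♟ · · · · · ·
· · · · · · · ·
· · · · · · · ·
· · · ♙ ♗ · · ·
♙ ♙ ♙ · ♙ ♙ ♙ ♙
♖ ♘ · ♕ ♔ ♗ ♘ ♖


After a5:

♜ ♞ ♝ ♛ ♚ ♝ ♞ ♜
· · ♟ ♟ ♟ ♟ ♟ ♟
· ♟ · · · · · ·
♟ · · · · · · ·
· · · · · · · ·
· · · ♙ ♗ · · ·
♙ ♙ ♙ · ♙ ♙ ♙ ♙
♖ ♘ · ♕ ♔ ♗ ♘ ♖


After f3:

♜ ♞ ♝ ♛ ♚ ♝ ♞ ♜
· · ♟ ♟ ♟ ♟ ♟ ♟
· ♟ · · · · · ·
♟ · · · · · · ·
· · · · · · · ·
· · · ♙ ♗ ♙ · ·
♙ ♙ ♙ · ♙ · ♙ ♙
♖ ♘ · ♕ ♔ ♗ ♘ ♖


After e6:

♜ ♞ ♝ ♛ ♚ ♝ ♞ ♜
· · ♟ ♟ · ♟ ♟ ♟
· ♟ · · ♟ · · ·
♟ · · · · · · ·
· · · · · · · ·
· · · ♙ ♗ ♙ · ·
♙ ♙ ♙ · ♙ · ♙ ♙
♖ ♘ · ♕ ♔ ♗ ♘ ♖


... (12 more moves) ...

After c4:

♜ ♞ ♝ · ♚ · ♞ ♜
· · ♟ ♟ · ♟ ♝ ·
· ♟ · · · ♛ ♟ ♟
♟ · · · · · · ·
♙ · ♙ · ♟ · ♙ ·
· · · ♙ ♙ ♙ · ·
· ♙ · ♘ · ♗ · ♙
· ♖ · ♕ ♔ ♗ ♘ ♖


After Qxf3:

♜ ♞ ♝ · ♚ · ♞ ♜
· · ♟ ♟ · ♟ ♝ ·
· ♟ · · · · ♟ ♟
♟ · · · · · · ·
♙ · ♙ · ♟ · ♙ ·
· · · ♙ ♙ ♛ · ·
· ♙ · ♘ · ♗ · ♙
· ♖ · ♕ ♔ ♗ ♘ ♖



  a b c d e f g h
  ─────────────────
8│♜ ♞ ♝ · ♚ · ♞ ♜│8
7│· · ♟ ♟ · ♟ ♝ ·│7
6│· ♟ · · · · ♟ ♟│6
5│♟ · · · · · · ·│5
4│♙ · ♙ · ♟ · ♙ ·│4
3│· · · ♙ ♙ ♛ · ·│3
2│· ♙ · ♘ · ♗ · ♙│2
1│· ♖ · ♕ ♔ ♗ ♘ ♖│1
  ─────────────────
  a b c d e f g h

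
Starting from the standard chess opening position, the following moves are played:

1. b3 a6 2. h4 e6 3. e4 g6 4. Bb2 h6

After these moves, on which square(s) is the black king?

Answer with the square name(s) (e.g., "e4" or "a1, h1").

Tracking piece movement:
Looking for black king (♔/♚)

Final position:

  a b c d e f g h
  ─────────────────
8│♜ ♞ ♝ ♛ ♚ ♝ ♞ ♜│8
7│· ♟ ♟ ♟ · ♟ · ·│7
6│♟ · · · ♟ · ♟ ♟│6
5│· · · · · · · ·│5
4│· · · · ♙ · · ♙│4
3│· ♙ · · · · · ·│3
2│♙ ♗ ♙ ♙ · ♙ ♙ ·│2
1│♖ ♘ · ♕ ♔ ♗ ♘ ♖│1
  ─────────────────
  a b c d e f g h


e8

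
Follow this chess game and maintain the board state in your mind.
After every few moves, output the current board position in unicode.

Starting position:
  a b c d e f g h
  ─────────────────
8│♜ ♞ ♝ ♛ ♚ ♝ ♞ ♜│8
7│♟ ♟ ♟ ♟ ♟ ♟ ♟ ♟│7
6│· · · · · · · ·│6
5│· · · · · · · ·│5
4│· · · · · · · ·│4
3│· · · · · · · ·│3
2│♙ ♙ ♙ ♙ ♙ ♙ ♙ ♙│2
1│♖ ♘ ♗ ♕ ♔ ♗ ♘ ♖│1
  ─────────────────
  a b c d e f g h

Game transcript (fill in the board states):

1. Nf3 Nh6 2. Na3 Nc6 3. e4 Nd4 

  a b c d e f g h
  ─────────────────
8│♜ · ♝ ♛ ♚ ♝ · ♜│8
7│♟ ♟ ♟ ♟ ♟ ♟ ♟ ♟│7
6│· · · · · · · ♞│6
5│· · · · · · · ·│5
4│· · · ♞ ♙ · · ·│4
3│♘ · · · · ♘ · ·│3
2│♙ ♙ ♙ ♙ · ♙ ♙ ♙│2
1│♖ · ♗ ♕ ♔ ♗ · ♖│1
  ─────────────────
  a b c d e f g h

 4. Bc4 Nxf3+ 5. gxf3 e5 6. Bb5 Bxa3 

  a b c d e f g h
  ─────────────────
8│♜ · ♝ ♛ ♚ · · ♜│8
7│♟ ♟ ♟ ♟ · ♟ ♟ ♟│7
6│· · · · · · · ♞│6
5│· ♗ · · ♟ · · ·│5
4│· · · · ♙ · · ·│4
3│♝ · · · · ♙ · ·│3
2│♙ ♙ ♙ ♙ · ♙ · ♙│2
1│♖ · ♗ ♕ ♔ · · ♖│1
  ─────────────────
  a b c d e f g h

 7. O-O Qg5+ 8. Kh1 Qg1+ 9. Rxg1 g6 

  a b c d e f g h
  ─────────────────
8│♜ · ♝ · ♚ · · ♜│8
7│♟ ♟ ♟ ♟ · ♟ · ♟│7
6│· · · · · · ♟ ♞│6
5│· ♗ · · ♟ · · ·│5
4│· · · · ♙ · · ·│4
3│♝ · · · · ♙ · ·│3
2│♙ ♙ ♙ ♙ · ♙ · ♙│2
1│♖ · ♗ ♕ · · ♖ ♔│1
  ─────────────────
  a b c d e f g h

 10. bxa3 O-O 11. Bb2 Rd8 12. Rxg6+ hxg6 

  a b c d e f g h
  ─────────────────
8│♜ · ♝ ♜ · · ♚ ·│8
7│♟ ♟ ♟ ♟ · ♟ · ·│7
6│· · · · · · ♟ ♞│6
5│· ♗ · · ♟ · · ·│5
4│· · · · ♙ · · ·│4
3│♙ · · · · ♙ · ·│3
2│♙ ♗ ♙ ♙ · ♙ · ♙│2
1│♖ · · ♕ · · · ♔│1
  ─────────────────
  a b c d e f g h

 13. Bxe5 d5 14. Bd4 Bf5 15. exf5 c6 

  a b c d e f g h
  ─────────────────
8│♜ · · ♜ · · ♚ ·│8
7│♟ ♟ · · · ♟ · ·│7
6│· · ♟ · · · ♟ ♞│6
5│· ♗ · ♟ · ♙ · ·│5
4│· · · ♗ · · · ·│4
3│♙ · · · · ♙ · ·│3
2│♙ · ♙ ♙ · ♙ · ♙│2
1│♖ · · ♕ · · · ♔│1
  ─────────────────
  a b c d e f g h



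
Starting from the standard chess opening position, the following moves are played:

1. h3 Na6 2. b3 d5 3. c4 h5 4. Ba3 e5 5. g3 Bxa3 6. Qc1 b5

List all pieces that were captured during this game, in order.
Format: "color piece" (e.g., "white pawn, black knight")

Tracking captures:
  Bxa3: captured white bishop

white bishop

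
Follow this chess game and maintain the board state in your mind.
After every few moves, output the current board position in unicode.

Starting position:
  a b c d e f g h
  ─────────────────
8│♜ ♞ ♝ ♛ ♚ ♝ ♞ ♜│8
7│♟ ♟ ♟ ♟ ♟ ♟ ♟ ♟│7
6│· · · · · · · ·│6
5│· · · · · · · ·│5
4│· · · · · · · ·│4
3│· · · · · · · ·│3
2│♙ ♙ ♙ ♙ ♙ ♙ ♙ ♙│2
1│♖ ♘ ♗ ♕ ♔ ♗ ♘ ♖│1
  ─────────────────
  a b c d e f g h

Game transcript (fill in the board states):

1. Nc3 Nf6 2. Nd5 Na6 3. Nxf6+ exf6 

  a b c d e f g h
  ─────────────────
8│♜ · ♝ ♛ ♚ ♝ · ♜│8
7│♟ ♟ ♟ ♟ · ♟ ♟ ♟│7
6│♞ · · · · ♟ · ·│6
5│· · · · · · · ·│5
4│· · · · · · · ·│4
3│· · · · · · · ·│3
2│♙ ♙ ♙ ♙ ♙ ♙ ♙ ♙│2
1│♖ · ♗ ♕ ♔ ♗ ♘ ♖│1
  ─────────────────
  a b c d e f g h

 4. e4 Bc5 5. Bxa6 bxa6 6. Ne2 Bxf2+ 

  a b c d e f g h
  ─────────────────
8│♜ · ♝ ♛ ♚ · · ♜│8
7│♟ · ♟ ♟ · ♟ ♟ ♟│7
6│♟ · · · · ♟ · ·│6
5│· · · · · · · ·│5
4│· · · · ♙ · · ·│4
3│· · · · · · · ·│3
2│♙ ♙ ♙ ♙ ♘ ♝ ♙ ♙│2
1│♖ · ♗ ♕ ♔ · · ♖│1
  ─────────────────
  a b c d e f g h

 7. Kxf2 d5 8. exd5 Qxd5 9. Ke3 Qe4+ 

  a b c d e f g h
  ─────────────────
8│♜ · ♝ · ♚ · · ♜│8
7│♟ · ♟ · · ♟ ♟ ♟│7
6│♟ · · · · ♟ · ·│6
5│· · · · · · · ·│5
4│· · · · ♛ · · ·│4
3│· · · · ♔ · · ·│3
2│♙ ♙ ♙ ♙ ♘ · ♙ ♙│2
1│♖ · ♗ ♕ · · · ♖│1
  ─────────────────
  a b c d e f g h

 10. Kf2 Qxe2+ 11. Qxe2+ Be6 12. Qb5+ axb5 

  a b c d e f g h
  ─────────────────
8│♜ · · · ♚ · · ♜│8
7│♟ · ♟ · · ♟ ♟ ♟│7
6│· · · · ♝ ♟ · ·│6
5│· ♟ · · · · · ·│5
4│· · · · · · · ·│4
3│· · · · · · · ·│3
2│♙ ♙ ♙ ♙ · ♔ ♙ ♙│2
1│♖ · ♗ · · · · ♖│1
  ─────────────────
  a b c d e f g h

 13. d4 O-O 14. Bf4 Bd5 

  a b c d e f g h
  ─────────────────
8│♜ · · · · ♜ ♚ ·│8
7│♟ · ♟ · · ♟ ♟ ♟│7
6│· · · · · ♟ · ·│6
5│· ♟ · ♝ · · · ·│5
4│· · · ♙ · ♗ · ·│4
3│· · · · · · · ·│3
2│♙ ♙ ♙ · · ♔ ♙ ♙│2
1│♖ · · · · · · ♖│1
  ─────────────────
  a b c d e f g h


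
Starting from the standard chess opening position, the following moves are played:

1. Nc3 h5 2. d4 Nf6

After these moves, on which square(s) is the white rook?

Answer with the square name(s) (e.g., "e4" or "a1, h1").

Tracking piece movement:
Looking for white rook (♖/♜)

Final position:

  a b c d e f g h
  ─────────────────
8│♜ ♞ ♝ ♛ ♚ ♝ · ♜│8
7│♟ ♟ ♟ ♟ ♟ ♟ ♟ ·│7
6│· · · · · ♞ · ·│6
5│· · · · · · · ♟│5
4│· · · ♙ · · · ·│4
3│· · ♘ · · · · ·│3
2│♙ ♙ ♙ · ♙ ♙ ♙ ♙│2
1│♖ · ♗ ♕ ♔ ♗ ♘ ♖│1
  ─────────────────
  a b c d e f g h


a1, h1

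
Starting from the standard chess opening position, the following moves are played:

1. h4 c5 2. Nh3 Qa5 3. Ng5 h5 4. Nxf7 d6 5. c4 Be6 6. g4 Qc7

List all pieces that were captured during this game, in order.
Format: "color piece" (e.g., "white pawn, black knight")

Tracking captures:
  Nxf7: captured black pawn

black pawn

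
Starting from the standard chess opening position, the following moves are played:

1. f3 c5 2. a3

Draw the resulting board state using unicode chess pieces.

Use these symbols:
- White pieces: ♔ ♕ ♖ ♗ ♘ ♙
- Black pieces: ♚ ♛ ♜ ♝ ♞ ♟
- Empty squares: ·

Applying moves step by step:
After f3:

♜ ♞ ♝ ♛ ♚ ♝ ♞ ♜
♟ ♟ ♟ ♟ ♟ ♟ ♟ ♟
· · · · · · · ·
· · · · · · · ·
· · · · · · · ·
· · · · · ♙ · ·
♙ ♙ ♙ ♙ ♙ · ♙ ♙
♖ ♘ ♗ ♕ ♔ ♗ ♘ ♖


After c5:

♜ ♞ ♝ ♛ ♚ ♝ ♞ ♜
♟ ♟ · ♟ ♟ ♟ ♟ ♟
· · · · · · · ·
· · ♟ · · · · ·
· · · · · · · ·
· · · · · ♙ · ·
♙ ♙ ♙ ♙ ♙ · ♙ ♙
♖ ♘ ♗ ♕ ♔ ♗ ♘ ♖


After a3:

♜ ♞ ♝ ♛ ♚ ♝ ♞ ♜
♟ ♟ · ♟ ♟ ♟ ♟ ♟
· · · · · · · ·
· · ♟ · · · · ·
· · · · · · · ·
♙ · · · · ♙ · ·
· ♙ ♙ ♙ ♙ · ♙ ♙
♖ ♘ ♗ ♕ ♔ ♗ ♘ ♖



  a b c d e f g h
  ─────────────────
8│♜ ♞ ♝ ♛ ♚ ♝ ♞ ♜│8
7│♟ ♟ · ♟ ♟ ♟ ♟ ♟│7
6│· · · · · · · ·│6
5│· · ♟ · · · · ·│5
4│· · · · · · · ·│4
3│♙ · · · · ♙ · ·│3
2│· ♙ ♙ ♙ ♙ · ♙ ♙│2
1│♖ ♘ ♗ ♕ ♔ ♗ ♘ ♖│1
  ─────────────────
  a b c d e f g h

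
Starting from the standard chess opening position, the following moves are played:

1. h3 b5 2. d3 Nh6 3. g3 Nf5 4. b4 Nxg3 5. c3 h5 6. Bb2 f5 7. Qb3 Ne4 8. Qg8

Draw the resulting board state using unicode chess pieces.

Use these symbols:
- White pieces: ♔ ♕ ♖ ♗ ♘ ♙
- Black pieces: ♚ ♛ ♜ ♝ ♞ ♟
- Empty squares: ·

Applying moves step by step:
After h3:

♜ ♞ ♝ ♛ ♚ ♝ ♞ ♜
♟ ♟ ♟ ♟ ♟ ♟ ♟ ♟
· · · · · · · ·
· · · · · · · ·
· · · · · · · ·
· · · · · · · ♙
♙ ♙ ♙ ♙ ♙ ♙ ♙ ·
♖ ♘ ♗ ♕ ♔ ♗ ♘ ♖


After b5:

♜ ♞ ♝ ♛ ♚ ♝ ♞ ♜
♟ · ♟ ♟ ♟ ♟ ♟ ♟
· · · · · · · ·
· ♟ · · · · · ·
· · · · · · · ·
· · · · · · · ♙
♙ ♙ ♙ ♙ ♙ ♙ ♙ ·
♖ ♘ ♗ ♕ ♔ ♗ ♘ ♖


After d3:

♜ ♞ ♝ ♛ ♚ ♝ ♞ ♜
♟ · ♟ ♟ ♟ ♟ ♟ ♟
· · · · · · · ·
· ♟ · · · · · ·
· · · · · · · ·
· · · ♙ · · · ♙
♙ ♙ ♙ · ♙ ♙ ♙ ·
♖ ♘ ♗ ♕ ♔ ♗ ♘ ♖


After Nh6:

♜ ♞ ♝ ♛ ♚ ♝ · ♜
♟ · ♟ ♟ ♟ ♟ ♟ ♟
· · · · · · · ♞
· ♟ · · · · · ·
· · · · · · · ·
· · · ♙ · · · ♙
♙ ♙ ♙ · ♙ ♙ ♙ ·
♖ ♘ ♗ ♕ ♔ ♗ ♘ ♖


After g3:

♜ ♞ ♝ ♛ ♚ ♝ · ♜
♟ · ♟ ♟ ♟ ♟ ♟ ♟
· · · · · · · ♞
· ♟ · · · · · ·
· · · · · · · ·
· · · ♙ · · ♙ ♙
♙ ♙ ♙ · ♙ ♙ · ·
♖ ♘ ♗ ♕ ♔ ♗ ♘ ♖


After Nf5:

♜ ♞ ♝ ♛ ♚ ♝ · ♜
♟ · ♟ ♟ ♟ ♟ ♟ ♟
· · · · · · · ·
· ♟ · · · ♞ · ·
· · · · · · · ·
· · · ♙ · · ♙ ♙
♙ ♙ ♙ · ♙ ♙ · ·
♖ ♘ ♗ ♕ ♔ ♗ ♘ ♖


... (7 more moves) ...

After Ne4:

♜ ♞ ♝ ♛ ♚ ♝ · ♜
♟ · ♟ ♟ ♟ · ♟ ·
· · · · · · · ·
· ♟ · · · ♟ · ♟
· ♙ · · ♞ · · ·
· ♕ ♙ ♙ · · · ♙
♙ ♗ · · ♙ ♙ · ·
♖ ♘ · · ♔ ♗ ♘ ♖


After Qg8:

♜ ♞ ♝ ♛ ♚ ♝ ♕ ♜
♟ · ♟ ♟ ♟ · ♟ ·
· · · · · · · ·
· ♟ · · · ♟ · ♟
· ♙ · · ♞ · · ·
· · ♙ ♙ · · · ♙
♙ ♗ · · ♙ ♙ · ·
♖ ♘ · · ♔ ♗ ♘ ♖



  a b c d e f g h
  ─────────────────
8│♜ ♞ ♝ ♛ ♚ ♝ ♕ ♜│8
7│♟ · ♟ ♟ ♟ · ♟ ·│7
6│· · · · · · · ·│6
5│· ♟ · · · ♟ · ♟│5
4│· ♙ · · ♞ · · ·│4
3│· · ♙ ♙ · · · ♙│3
2│♙ ♗ · · ♙ ♙ · ·│2
1│♖ ♘ · · ♔ ♗ ♘ ♖│1
  ─────────────────
  a b c d e f g h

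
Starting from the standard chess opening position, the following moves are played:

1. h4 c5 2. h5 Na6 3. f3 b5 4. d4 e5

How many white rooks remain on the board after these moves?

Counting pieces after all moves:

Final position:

  a b c d e f g h
  ─────────────────
8│♜ · ♝ ♛ ♚ ♝ ♞ ♜│8
7│♟ · · ♟ · ♟ ♟ ♟│7
6│♞ · · · · · · ·│6
5│· ♟ ♟ · ♟ · · ♙│5
4│· · · ♙ · · · ·│4
3│· · · · · ♙ · ·│3
2│♙ ♙ ♙ · ♙ · ♙ ·│2
1│♖ ♘ ♗ ♕ ♔ ♗ ♘ ♖│1
  ─────────────────
  a b c d e f g h


2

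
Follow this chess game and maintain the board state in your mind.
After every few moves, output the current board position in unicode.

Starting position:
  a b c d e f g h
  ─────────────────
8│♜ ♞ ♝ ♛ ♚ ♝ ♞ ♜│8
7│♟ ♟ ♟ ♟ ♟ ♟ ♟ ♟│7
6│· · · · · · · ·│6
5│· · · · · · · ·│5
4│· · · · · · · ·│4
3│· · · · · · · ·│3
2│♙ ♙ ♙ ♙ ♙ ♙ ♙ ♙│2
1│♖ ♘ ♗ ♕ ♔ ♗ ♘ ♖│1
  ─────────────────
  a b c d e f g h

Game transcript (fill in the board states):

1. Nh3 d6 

  a b c d e f g h
  ─────────────────
8│♜ ♞ ♝ ♛ ♚ ♝ ♞ ♜│8
7│♟ ♟ ♟ · ♟ ♟ ♟ ♟│7
6│· · · ♟ · · · ·│6
5│· · · · · · · ·│5
4│· · · · · · · ·│4
3│· · · · · · · ♘│3
2│♙ ♙ ♙ ♙ ♙ ♙ ♙ ♙│2
1│♖ ♘ ♗ ♕ ♔ ♗ · ♖│1
  ─────────────────
  a b c d e f g h

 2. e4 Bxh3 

  a b c d e f g h
  ─────────────────
8│♜ ♞ · ♛ ♚ ♝ ♞ ♜│8
7│♟ ♟ ♟ · ♟ ♟ ♟ ♟│7
6│· · · ♟ · · · ·│6
5│· · · · · · · ·│5
4│· · · · ♙ · · ·│4
3│· · · · · · · ♝│3
2│♙ ♙ ♙ ♙ · ♙ ♙ ♙│2
1│♖ ♘ ♗ ♕ ♔ ♗ · ♖│1
  ─────────────────
  a b c d e f g h

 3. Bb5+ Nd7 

  a b c d e f g h
  ─────────────────
8│♜ · · ♛ ♚ ♝ ♞ ♜│8
7│♟ ♟ ♟ ♞ ♟ ♟ ♟ ♟│7
6│· · · ♟ · · · ·│6
5│· ♗ · · · · · ·│5
4│· · · · ♙ · · ·│4
3│· · · · · · · ♝│3
2│♙ ♙ ♙ ♙ · ♙ ♙ ♙│2
1│♖ ♘ ♗ ♕ ♔ · · ♖│1
  ─────────────────
  a b c d e f g h



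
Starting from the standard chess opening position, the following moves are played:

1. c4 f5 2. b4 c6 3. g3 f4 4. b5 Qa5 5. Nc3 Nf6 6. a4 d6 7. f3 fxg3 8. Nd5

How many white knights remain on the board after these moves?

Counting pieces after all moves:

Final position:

  a b c d e f g h
  ─────────────────
8│♜ ♞ ♝ · ♚ ♝ · ♜│8
7│♟ ♟ · · ♟ · ♟ ♟│7
6│· · ♟ ♟ · ♞ · ·│6
5│♛ ♙ · ♘ · · · ·│5
4│♙ · ♙ · · · · ·│4
3│· · · · · ♙ ♟ ·│3
2│· · · ♙ ♙ · · ♙│2
1│♖ · ♗ ♕ ♔ ♗ ♘ ♖│1
  ─────────────────
  a b c d e f g h


2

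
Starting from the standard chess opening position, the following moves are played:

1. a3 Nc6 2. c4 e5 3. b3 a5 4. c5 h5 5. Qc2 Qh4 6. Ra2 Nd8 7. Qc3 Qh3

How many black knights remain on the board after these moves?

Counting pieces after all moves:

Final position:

  a b c d e f g h
  ─────────────────
8│♜ · ♝ ♞ ♚ ♝ ♞ ♜│8
7│· ♟ ♟ ♟ · ♟ ♟ ·│7
6│· · · · · · · ·│6
5│♟ · ♙ · ♟ · · ♟│5
4│· · · · · · · ·│4
3│♙ ♙ ♕ · · · · ♛│3
2│♖ · · ♙ ♙ ♙ ♙ ♙│2
1│· ♘ ♗ · ♔ ♗ ♘ ♖│1
  ─────────────────
  a b c d e f g h


2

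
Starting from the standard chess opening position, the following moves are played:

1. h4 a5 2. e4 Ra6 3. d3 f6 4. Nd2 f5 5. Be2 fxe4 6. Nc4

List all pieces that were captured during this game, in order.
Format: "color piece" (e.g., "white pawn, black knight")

Tracking captures:
  fxe4: captured white pawn

white pawn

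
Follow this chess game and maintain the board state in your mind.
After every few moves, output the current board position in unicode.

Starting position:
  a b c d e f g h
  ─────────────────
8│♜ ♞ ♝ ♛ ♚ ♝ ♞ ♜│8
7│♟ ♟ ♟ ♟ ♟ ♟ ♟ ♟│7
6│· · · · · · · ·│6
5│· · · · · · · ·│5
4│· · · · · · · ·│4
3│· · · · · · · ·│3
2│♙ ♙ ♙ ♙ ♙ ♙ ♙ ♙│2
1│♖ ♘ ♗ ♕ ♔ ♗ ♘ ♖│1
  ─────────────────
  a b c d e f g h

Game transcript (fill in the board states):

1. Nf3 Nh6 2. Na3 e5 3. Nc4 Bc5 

  a b c d e f g h
  ─────────────────
8│♜ ♞ ♝ ♛ ♚ · · ♜│8
7│♟ ♟ ♟ ♟ · ♟ ♟ ♟│7
6│· · · · · · · ♞│6
5│· · ♝ · ♟ · · ·│5
4│· · ♘ · · · · ·│4
3│· · · · · ♘ · ·│3
2│♙ ♙ ♙ ♙ ♙ ♙ ♙ ♙│2
1│♖ · ♗ ♕ ♔ ♗ · ♖│1
  ─────────────────
  a b c d e f g h

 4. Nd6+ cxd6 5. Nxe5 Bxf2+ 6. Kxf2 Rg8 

  a b c d e f g h
  ─────────────────
8│♜ ♞ ♝ ♛ ♚ · ♜ ·│8
7│♟ ♟ · ♟ · ♟ ♟ ♟│7
6│· · · ♟ · · · ♞│6
5│· · · · ♘ · · ·│5
4│· · · · · · · ·│4
3│· · · · · · · ·│3
2│♙ ♙ ♙ ♙ ♙ ♔ ♙ ♙│2
1│♖ · ♗ ♕ · ♗ · ♖│1
  ─────────────────
  a b c d e f g h

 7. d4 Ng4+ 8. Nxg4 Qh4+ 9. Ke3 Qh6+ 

  a b c d e f g h
  ─────────────────
8│♜ ♞ ♝ · ♚ · ♜ ·│8
7│♟ ♟ · ♟ · ♟ ♟ ♟│7
6│· · · ♟ · · · ♛│6
5│· · · · · · · ·│5
4│· · · ♙ · · ♘ ·│4
3│· · · · ♔ · · ·│3
2│♙ ♙ ♙ · ♙ · ♙ ♙│2
1│♖ · ♗ ♕ · ♗ · ♖│1
  ─────────────────
  a b c d e f g h

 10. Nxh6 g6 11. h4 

  a b c d e f g h
  ─────────────────
8│♜ ♞ ♝ · ♚ · ♜ ·│8
7│♟ ♟ · ♟ · ♟ · ♟│7
6│· · · ♟ · · ♟ ♘│6
5│· · · · · · · ·│5
4│· · · ♙ · · · ♙│4
3│· · · · ♔ · · ·│3
2│♙ ♙ ♙ · ♙ · ♙ ·│2
1│♖ · ♗ ♕ · ♗ · ♖│1
  ─────────────────
  a b c d e f g h
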